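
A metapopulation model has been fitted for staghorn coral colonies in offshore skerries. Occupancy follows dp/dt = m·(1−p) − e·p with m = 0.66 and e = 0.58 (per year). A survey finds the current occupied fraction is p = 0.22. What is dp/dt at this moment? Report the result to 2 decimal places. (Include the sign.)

0.39

Colonization term: m·(1−p) = 0.66×0.7800 = 0.51480.
Extinction term: e·p = 0.12760.
dp/dt = 0.51480 − 0.12760 = 0.38720.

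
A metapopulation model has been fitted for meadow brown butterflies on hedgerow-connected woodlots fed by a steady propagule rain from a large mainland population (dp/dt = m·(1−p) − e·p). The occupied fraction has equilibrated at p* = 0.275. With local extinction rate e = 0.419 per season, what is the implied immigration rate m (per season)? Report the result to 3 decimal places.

0.159

At equilibrium m(1−p*) = e·p*, so m = e·p*/(1−p*).
m = 0.419 × 0.275 / 0.7250 = 0.1152/0.7250 = 0.1589.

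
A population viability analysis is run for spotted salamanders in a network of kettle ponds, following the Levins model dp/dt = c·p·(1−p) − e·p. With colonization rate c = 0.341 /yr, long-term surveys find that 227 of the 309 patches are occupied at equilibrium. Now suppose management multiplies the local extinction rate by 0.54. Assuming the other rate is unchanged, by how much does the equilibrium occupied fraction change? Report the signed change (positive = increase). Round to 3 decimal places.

Observed p* = 227/309 = 0.73463.
Balance c(1−p*) = e gives e = 0.341×(1 − 0.73463) = 0.09049.
New p* = 1 − e/c = 1 − 0.04886/0.34100 = 0.85672.
Δp* = 0.85672 − 0.73463 = +0.12209.

0.122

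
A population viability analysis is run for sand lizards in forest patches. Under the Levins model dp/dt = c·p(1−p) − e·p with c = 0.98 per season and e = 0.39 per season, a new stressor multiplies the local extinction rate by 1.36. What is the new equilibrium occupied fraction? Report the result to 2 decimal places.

Before: p* = 1 − 0.39/0.98 = 0.6020.
After the change, c = 0.98, e = 0.5304, so p* = 1 − 0.5304/0.98 = 0.4588.

0.46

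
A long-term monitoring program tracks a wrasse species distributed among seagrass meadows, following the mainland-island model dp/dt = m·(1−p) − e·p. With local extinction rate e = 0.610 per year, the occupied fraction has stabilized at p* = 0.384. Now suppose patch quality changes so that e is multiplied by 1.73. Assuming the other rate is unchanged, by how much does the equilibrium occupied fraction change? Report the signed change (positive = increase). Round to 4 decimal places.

-0.1191

Balance m(1−p*) = e·p* gives m = e·p*/(1−p*) = 0.610×0.38400/0.61600 = 0.38026.
New p* = m/(m+e) = 0.38026/(0.38026+1.05530) = 0.26489.
Δp* = 0.26489 − 0.38400 = -0.11911.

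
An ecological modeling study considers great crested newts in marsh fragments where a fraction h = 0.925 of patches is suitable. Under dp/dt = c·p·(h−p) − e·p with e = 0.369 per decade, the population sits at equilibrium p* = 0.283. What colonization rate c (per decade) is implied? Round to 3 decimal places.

0.575

At equilibrium c(h−p*) = e, so c = e/(h−p*).
c = 0.369/(0.925 − 0.283) = 0.369/0.6420 = 0.5748.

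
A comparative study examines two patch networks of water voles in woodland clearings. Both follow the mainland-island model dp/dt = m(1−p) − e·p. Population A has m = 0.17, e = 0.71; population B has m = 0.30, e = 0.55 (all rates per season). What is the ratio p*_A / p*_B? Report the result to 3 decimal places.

0.547

A: p*_A = m/(m+e) = 0.17/0.8800 = 0.1932.
B: p*_B = 0.30/0.8500 = 0.3529.
p*_A / p*_B = 0.1932/0.3529 = 0.5473.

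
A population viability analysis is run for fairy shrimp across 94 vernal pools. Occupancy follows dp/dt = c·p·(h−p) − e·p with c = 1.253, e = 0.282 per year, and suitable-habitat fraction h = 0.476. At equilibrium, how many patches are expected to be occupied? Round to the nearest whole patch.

p* = h − e/c = 0.476 − 0.2251 = 0.2509.
Expected occupied patches = N × p* = 94 × 0.2509 = 23.59 ≈ 24.

24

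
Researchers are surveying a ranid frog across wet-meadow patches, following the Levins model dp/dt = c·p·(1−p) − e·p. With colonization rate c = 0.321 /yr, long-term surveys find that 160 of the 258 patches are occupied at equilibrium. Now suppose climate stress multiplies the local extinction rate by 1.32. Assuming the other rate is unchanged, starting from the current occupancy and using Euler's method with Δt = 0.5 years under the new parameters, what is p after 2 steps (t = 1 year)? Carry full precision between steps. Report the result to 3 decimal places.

Observed p* = 160/258 = 0.62016.
Balance c(1−p*) = e gives e = 0.321×(1 − 0.62016) = 0.12193.
Starting from p₀ = 0.62016; update p ← p + (dp/dt)·Δt with the new parameters.
t = 0.5: p = 0.62016 + (-0.01210) = 0.60806
t = 1: p = 0.60806 + (-0.01068) = 0.59737

0.597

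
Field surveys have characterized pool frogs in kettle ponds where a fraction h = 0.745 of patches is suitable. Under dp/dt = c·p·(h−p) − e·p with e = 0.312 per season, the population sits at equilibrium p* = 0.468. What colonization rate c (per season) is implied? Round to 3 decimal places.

At equilibrium c(h−p*) = e, so c = e/(h−p*).
c = 0.312/(0.745 − 0.468) = 0.312/0.2770 = 1.1264.

1.126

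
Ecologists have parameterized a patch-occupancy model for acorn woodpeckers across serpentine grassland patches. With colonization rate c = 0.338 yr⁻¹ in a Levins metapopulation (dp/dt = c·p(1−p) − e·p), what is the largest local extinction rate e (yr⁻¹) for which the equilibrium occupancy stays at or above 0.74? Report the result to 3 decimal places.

0.088

1 − e/c ≥ 0.74 ⇒ e ≤ c(1 − 0.74) = 0.338 × 0.2600.
e_max = 0.0879.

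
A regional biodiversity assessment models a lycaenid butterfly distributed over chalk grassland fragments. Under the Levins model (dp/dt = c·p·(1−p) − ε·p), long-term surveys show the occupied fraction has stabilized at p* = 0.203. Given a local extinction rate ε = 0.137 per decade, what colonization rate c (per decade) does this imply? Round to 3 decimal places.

At equilibrium c(1−p*) = ε, so c = ε/(1−p*).
c = 0.137/(1 − 0.203) = 0.137/0.7970 = 0.1719.

0.172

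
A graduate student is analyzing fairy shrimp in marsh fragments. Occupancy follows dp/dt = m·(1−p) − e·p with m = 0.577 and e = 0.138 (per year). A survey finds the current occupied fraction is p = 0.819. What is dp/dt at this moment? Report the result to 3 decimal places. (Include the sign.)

-0.009

Colonization term: m·(1−p) = 0.577×0.1810 = 0.10444.
Extinction term: e·p = 0.11302.
dp/dt = 0.10444 − 0.11302 = -0.00858.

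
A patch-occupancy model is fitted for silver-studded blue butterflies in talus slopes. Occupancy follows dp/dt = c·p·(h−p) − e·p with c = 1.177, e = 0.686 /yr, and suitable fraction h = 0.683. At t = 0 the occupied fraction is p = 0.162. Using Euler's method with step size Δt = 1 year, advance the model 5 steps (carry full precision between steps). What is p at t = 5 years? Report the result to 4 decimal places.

0.1247

Update rule: p ← p + [c·p·(h−p) − e·p]·Δt with Δt = 1.
p: 0.16200 → 0.15021  (Δp = -0.01179)
p: 0.15021 → 0.14136  (Δp = -0.00885)
p: 0.14136 → 0.13451  (Δp = -0.00685)
p: 0.13451 → 0.12907  (Δp = -0.00544)
p: 0.12907 → 0.12468  (Δp = -0.00439)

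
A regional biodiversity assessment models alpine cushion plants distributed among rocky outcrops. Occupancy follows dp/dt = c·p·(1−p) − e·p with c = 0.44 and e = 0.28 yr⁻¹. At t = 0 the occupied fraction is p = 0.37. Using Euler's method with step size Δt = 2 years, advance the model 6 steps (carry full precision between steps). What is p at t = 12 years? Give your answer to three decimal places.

0.364

Update rule: p ← p + [c·p·(1−p) − e·p]·Δt with Δt = 2.
  1  |  dp/dt·Δt = -0.002072  |  p_1 = 0.367928
  2  |  dp/dt·Δt = -0.001390  |  p_2 = 0.366538
  3  |  dp/dt·Δt = -0.000936  |  p_3 = 0.365602
  4  |  dp/dt·Δt = -0.000633  |  p_4 = 0.364970
  5  |  dp/dt·Δt = -0.000428  |  p_5 = 0.364542
  6  |  dp/dt·Δt = -0.000290  |  p_6 = 0.364251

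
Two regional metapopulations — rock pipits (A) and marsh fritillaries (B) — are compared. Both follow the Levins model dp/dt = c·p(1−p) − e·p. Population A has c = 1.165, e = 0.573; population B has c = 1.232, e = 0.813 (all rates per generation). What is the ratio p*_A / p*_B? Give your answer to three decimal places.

1.494

A: p*_A = 1 − 0.573/1.165 = 0.5082.
B: p*_B = 1 − 0.813/1.232 = 0.3401.
p*_A / p*_B = 0.5082/0.3401 = 1.4941.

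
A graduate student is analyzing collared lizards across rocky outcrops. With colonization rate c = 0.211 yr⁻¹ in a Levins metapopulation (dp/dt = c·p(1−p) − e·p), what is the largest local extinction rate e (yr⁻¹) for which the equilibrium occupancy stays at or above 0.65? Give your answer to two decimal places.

0.07

1 − e/c ≥ 0.65 ⇒ e ≤ c(1 − 0.65) = 0.211 × 0.3500.
e_max = 0.0738.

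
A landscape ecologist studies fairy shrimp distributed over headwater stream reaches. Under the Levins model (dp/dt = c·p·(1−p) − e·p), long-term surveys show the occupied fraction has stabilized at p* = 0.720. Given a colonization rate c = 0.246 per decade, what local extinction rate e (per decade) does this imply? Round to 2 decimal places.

At equilibrium c(1−p*) = e.
e = 0.246 × (1 − 0.720) = 0.246 × 0.2800 = 0.0689.

0.07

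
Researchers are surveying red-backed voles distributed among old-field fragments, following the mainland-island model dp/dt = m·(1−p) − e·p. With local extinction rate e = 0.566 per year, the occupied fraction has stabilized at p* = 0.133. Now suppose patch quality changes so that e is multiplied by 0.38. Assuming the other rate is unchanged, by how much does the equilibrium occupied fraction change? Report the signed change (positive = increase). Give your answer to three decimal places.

0.155

Balance m(1−p*) = e·p* gives m = e·p*/(1−p*) = 0.566×0.13300/0.86700 = 0.08683.
New p* = m/(m+e) = 0.08683/(0.08683+0.21508) = 0.28760.
Δp* = 0.28760 − 0.13300 = +0.15460.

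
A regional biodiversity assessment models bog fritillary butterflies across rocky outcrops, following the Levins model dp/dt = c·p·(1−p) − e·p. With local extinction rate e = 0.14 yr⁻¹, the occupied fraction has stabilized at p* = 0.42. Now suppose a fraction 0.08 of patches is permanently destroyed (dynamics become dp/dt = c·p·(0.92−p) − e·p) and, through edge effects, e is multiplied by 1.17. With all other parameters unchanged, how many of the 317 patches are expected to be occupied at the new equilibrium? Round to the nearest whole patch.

77

Balance c(1−p*) = e gives c = e/(1 − 0.42000) = 0.14/0.58000 = 0.24138.
New p* = 0.92 − e/c = 0.92 − 0.16380/0.24138 = 0.24140.
Expected occupied = 317 × 0.24140 = 76.52 ≈ 77.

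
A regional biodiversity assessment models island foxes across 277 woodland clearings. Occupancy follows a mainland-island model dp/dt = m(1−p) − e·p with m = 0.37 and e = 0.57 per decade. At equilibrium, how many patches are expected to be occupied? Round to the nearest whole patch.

109

p* = m/(m+e) = 0.37/0.9400 = 0.3936.
Expected occupied patches = N × p* = 277 × 0.3936 = 109.03 ≈ 109.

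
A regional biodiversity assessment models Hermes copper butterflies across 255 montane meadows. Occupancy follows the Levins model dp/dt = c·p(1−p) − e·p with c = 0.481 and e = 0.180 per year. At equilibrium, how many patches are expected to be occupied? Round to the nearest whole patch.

160

p* = 1 − e/c = 1 − 0.180/0.481 = 0.6258.
Expected occupied patches = N × p* = 255 × 0.6258 = 159.57 ≈ 160.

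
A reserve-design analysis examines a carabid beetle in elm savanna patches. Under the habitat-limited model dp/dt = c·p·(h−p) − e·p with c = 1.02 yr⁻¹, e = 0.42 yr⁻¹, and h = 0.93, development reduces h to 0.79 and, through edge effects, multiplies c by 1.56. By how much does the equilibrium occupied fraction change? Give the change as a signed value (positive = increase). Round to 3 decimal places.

0.008

Before: p* = h − e/c = 0.93 − 0.42/1.02 = 0.93 − 0.4118 = 0.5182.
After: c = 1.5912, e = 0.42, h = 0.79; p* = 0.79 − 0.42/1.5912 = 0.5260.
Δp* = 0.5260 − 0.5182 = +0.0078.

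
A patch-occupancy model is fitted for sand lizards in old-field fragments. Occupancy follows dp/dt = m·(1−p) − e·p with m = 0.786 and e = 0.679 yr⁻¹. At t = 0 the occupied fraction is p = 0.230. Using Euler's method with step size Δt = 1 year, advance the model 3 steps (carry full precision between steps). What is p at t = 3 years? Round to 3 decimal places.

Update rule: p ← p + [m·(1−p) − e·p]·Δt with Δt = 1.
step 1: Δp = +0.44905, p = 0.67905
step 2: Δp = -0.20881, p = 0.47024
step 3: Δp = +0.09710, p = 0.56734

0.567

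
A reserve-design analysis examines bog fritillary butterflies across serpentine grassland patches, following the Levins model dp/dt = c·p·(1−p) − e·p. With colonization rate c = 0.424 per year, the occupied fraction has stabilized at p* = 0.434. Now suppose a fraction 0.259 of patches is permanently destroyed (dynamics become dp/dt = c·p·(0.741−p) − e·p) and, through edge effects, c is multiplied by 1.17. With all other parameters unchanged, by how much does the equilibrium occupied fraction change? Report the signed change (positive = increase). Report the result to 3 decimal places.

Balance c(1−p*) = e gives e = 0.424×(1 − 0.43400) = 0.23998.
New p* = 0.741 − e/c = 0.741 − 0.23998/0.49608 = 0.25725.
Δp* = 0.25725 − 0.43400 = -0.17675.

-0.177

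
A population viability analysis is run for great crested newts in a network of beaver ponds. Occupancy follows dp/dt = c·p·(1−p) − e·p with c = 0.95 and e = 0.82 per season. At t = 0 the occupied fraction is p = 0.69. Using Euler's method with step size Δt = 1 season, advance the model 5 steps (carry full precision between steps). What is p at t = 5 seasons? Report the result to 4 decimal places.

Update rule: p ← p + [c·p·(1−p) − e·p]·Δt with Δt = 1.
p: 0.69000 → 0.32741  (Δp = -0.36259)
p: 0.32741 → 0.26813  (Δp = -0.05927)
p: 0.26813 → 0.23469  (Δp = -0.03344)
p: 0.23469 → 0.21287  (Δp = -0.02182)
p: 0.21287 → 0.19750  (Δp = -0.01538)

0.1975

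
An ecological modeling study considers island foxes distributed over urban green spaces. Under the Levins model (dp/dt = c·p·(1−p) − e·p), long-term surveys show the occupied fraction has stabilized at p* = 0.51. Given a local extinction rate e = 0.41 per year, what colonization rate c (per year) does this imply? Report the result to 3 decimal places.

At equilibrium c(1−p*) = e, so c = e/(1−p*).
c = 0.41/(1 − 0.51) = 0.41/0.4900 = 0.8367.

0.837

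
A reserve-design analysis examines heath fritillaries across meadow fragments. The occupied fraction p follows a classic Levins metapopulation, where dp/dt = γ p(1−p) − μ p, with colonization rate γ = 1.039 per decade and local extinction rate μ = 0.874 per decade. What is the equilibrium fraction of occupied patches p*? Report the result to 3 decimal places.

Setting dp/dt = 0 and dividing through by p* gives γ·(1−p*) = μ.
So p* = 1 − μ/γ = 1 − 0.874/1.039 = 1 − 0.8412 = 0.1588.

0.159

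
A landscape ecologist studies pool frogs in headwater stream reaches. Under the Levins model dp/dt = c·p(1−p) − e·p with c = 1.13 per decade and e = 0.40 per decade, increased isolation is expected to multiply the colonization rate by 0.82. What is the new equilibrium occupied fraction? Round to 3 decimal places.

Before: p* = 1 − 0.40/1.13 = 0.6460.
After the change, c = 0.9266, e = 0.4, so p* = 1 − 0.4/0.9266 = 0.5683.

0.568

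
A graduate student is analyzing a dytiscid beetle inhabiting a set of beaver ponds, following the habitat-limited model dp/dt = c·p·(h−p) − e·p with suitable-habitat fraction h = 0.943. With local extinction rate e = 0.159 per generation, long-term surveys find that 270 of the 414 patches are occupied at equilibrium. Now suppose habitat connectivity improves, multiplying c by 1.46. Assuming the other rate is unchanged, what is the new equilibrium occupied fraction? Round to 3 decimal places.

Observed p* = 270/414 = 0.65217.
Balance c(h−p*) = e gives c = e/(0.943 − 0.65217) = 0.159/0.29083 = 0.54671.
New p* = 0.943 − e/c = 0.943 − 0.15900/0.79820 = 0.74380.

0.744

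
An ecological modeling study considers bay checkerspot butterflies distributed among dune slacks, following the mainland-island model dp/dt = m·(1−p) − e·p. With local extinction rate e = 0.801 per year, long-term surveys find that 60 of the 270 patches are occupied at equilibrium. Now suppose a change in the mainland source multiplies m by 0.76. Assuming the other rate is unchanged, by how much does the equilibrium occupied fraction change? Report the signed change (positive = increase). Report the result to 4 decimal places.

-0.0438

Observed p* = 60/270 = 0.22222.
Balance m(1−p*) = e·p* gives m = e·p*/(1−p*) = 0.801×0.22222/0.77778 = 0.22885.
New p* = m/(m+e) = 0.17393/(0.17393+0.80100) = 0.17840.
Δp* = 0.17840 − 0.22222 = -0.04382.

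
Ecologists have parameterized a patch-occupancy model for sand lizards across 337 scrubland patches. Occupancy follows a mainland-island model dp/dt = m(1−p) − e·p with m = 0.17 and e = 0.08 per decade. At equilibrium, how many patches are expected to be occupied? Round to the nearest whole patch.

229

p* = m/(m+e) = 0.17/0.2500 = 0.6800.
Expected occupied patches = N × p* = 337 × 0.6800 = 229.16 ≈ 229.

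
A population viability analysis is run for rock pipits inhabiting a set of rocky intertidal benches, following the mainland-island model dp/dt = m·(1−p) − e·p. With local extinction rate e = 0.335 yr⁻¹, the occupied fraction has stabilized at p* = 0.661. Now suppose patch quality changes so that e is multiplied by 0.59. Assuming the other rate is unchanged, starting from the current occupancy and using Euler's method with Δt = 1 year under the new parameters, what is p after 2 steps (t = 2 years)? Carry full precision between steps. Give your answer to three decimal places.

0.765

Balance m(1−p*) = e·p* gives m = e·p*/(1−p*) = 0.335×0.66100/0.33900 = 0.65320.
Starting from p₀ = 0.66100; update p ← p + (dp/dt)·Δt with the new parameters.
t = 1: p = 0.66100 + (+0.09079) = 0.75179
t = 2: p = 0.75179 + (+0.01354) = 0.76533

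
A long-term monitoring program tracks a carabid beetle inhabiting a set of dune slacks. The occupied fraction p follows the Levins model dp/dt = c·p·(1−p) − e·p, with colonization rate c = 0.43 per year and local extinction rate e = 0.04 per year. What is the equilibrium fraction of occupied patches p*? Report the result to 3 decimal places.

Setting dp/dt = 0 and dividing through by p* gives c·(1−p*) = e.
So p* = 1 − e/c = 1 − 0.04/0.43 = 1 − 0.0930 = 0.9070.

0.907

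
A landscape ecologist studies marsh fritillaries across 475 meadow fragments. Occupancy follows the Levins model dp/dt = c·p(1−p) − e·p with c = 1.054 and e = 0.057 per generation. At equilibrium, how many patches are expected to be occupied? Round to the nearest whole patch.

p* = 1 − e/c = 1 − 0.057/1.054 = 0.9459.
Expected occupied patches = N × p* = 475 × 0.9459 = 449.31 ≈ 449.

449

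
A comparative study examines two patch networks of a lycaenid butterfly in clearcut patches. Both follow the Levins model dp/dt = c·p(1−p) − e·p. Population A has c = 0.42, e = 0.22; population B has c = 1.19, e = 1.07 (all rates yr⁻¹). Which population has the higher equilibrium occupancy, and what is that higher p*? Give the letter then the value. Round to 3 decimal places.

A, 0.476

A: p*_A = 1 − 0.22/0.42 = 0.4762.
B: p*_B = 1 − 1.07/1.19 = 0.1008.
A is higher at 0.4762.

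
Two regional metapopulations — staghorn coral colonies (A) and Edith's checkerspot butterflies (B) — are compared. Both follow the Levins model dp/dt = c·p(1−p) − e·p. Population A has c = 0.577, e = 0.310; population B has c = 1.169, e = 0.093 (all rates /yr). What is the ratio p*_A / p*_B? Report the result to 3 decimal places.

0.503

A: p*_A = 1 − 0.310/0.577 = 0.4627.
B: p*_B = 1 − 0.093/1.169 = 0.9204.
p*_A / p*_B = 0.4627/0.9204 = 0.5027.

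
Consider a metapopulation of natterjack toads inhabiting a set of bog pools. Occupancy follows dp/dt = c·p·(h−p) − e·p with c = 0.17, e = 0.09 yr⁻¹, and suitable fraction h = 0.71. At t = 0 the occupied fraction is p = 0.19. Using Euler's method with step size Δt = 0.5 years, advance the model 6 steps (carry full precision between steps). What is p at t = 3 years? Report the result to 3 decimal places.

0.189

Update rule: p ← p + [c·p·(h−p) − e·p]·Δt with Δt = 0.5.
t = 0.5: p = 0.19000 + (-0.00015) = 0.18985
t = 1: p = 0.18985 + (-0.00015) = 0.18970
t = 1.5: p = 0.18970 + (-0.00015) = 0.18955
t = 2: p = 0.18955 + (-0.00014) = 0.18941
t = 2.5: p = 0.18941 + (-0.00014) = 0.18927
t = 3: p = 0.18927 + (-0.00014) = 0.18913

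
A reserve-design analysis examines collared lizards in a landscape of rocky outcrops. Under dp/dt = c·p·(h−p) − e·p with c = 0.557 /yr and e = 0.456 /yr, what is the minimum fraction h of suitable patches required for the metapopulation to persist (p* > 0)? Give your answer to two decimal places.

0.82

p* = h − e/c is positive only when h > e/c.
h_min = e/c = 0.456/0.557 = 0.8187.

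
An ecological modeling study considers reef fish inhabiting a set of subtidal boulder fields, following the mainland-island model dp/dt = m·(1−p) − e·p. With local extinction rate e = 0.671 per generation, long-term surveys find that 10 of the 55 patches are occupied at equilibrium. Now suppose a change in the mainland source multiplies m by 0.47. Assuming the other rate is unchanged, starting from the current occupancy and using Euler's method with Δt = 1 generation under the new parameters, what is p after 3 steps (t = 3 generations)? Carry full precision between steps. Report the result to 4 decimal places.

0.0961

Observed p* = 10/55 = 0.18182.
Balance m(1−p*) = e·p* gives m = e·p*/(1−p*) = 0.671×0.18182/0.81818 = 0.14911.
Starting from p₀ = 0.18182; update p ← p + (dp/dt)·Δt with the new parameters.
  1  |  dp/dt·Δt = -0.064660  |  p_1 = 0.117158
  2  |  dp/dt·Δt = -0.016742  |  p_2 = 0.100417
  3  |  dp/dt·Δt = -0.004335  |  p_3 = 0.096082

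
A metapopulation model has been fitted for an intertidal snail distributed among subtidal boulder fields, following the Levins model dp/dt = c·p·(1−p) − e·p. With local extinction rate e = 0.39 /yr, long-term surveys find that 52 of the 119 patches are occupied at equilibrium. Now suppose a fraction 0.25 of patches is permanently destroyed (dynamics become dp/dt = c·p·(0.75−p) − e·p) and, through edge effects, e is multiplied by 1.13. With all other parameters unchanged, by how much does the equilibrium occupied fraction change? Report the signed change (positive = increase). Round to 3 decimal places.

Observed p* = 52/119 = 0.43697.
Balance c(1−p*) = e gives c = e/(1 − 0.43697) = 0.39/0.56303 = 0.69268.
New p* = 0.75 − e/c = 0.75 − 0.44070/0.69268 = 0.11378.
Δp* = 0.11378 − 0.43697 = -0.32319.

-0.323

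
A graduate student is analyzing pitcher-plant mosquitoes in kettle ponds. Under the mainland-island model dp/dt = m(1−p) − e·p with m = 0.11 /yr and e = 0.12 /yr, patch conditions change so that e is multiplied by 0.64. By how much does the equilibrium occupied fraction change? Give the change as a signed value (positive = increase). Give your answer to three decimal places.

Before: p* = 0.11/(0.11+0.12) = 0.4783.
After: m = 0.11, e = 0.0768; p* = 0.11/0.1868 = 0.5889.
Δp* = 0.5889 − 0.4783 = +0.1106.

0.111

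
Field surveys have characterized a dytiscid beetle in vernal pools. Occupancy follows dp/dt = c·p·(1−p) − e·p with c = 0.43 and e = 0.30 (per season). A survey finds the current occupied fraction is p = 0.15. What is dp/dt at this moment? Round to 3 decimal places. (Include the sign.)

0.010

Colonization term: c·p·(1−p) = 0.43×0.15×0.8500 = 0.05482.
Extinction term: e·p = 0.04500.
dp/dt = 0.05482 − 0.04500 = 0.00983.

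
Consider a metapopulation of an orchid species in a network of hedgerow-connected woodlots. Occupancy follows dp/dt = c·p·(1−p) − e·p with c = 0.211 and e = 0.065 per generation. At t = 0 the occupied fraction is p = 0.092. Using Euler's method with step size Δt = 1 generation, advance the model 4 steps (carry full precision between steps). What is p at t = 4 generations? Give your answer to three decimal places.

Update rule: p ← p + [c·p·(1−p) − e·p]·Δt with Δt = 1.
step 1: Δp = +0.01165, p = 0.10365
step 2: Δp = +0.01287, p = 0.11651
step 3: Δp = +0.01415, p = 0.13066
step 4: Δp = +0.01547, p = 0.14613

0.146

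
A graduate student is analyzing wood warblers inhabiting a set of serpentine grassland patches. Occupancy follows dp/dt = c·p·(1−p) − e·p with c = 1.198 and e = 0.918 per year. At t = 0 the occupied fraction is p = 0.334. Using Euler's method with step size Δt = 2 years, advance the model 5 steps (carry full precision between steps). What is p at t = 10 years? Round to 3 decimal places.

Update rule: p ← p + [c·p·(1−p) − e·p]·Δt with Δt = 2.
step 1: Δp = -0.08025, p = 0.25375
step 2: Δp = -0.01218, p = 0.24157
step 3: Δp = -0.00454, p = 0.23703
step 4: Δp = -0.00188, p = 0.23515
step 5: Δp = -0.00081, p = 0.23435

0.234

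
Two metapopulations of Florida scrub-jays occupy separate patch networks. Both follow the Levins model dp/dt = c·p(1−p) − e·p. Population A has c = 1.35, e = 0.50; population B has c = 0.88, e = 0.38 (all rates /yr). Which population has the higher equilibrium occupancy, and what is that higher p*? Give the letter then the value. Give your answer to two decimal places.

A, 0.63

A: p*_A = 1 − 0.50/1.35 = 0.6296.
B: p*_B = 1 − 0.38/0.88 = 0.5682.
A is higher at 0.6296.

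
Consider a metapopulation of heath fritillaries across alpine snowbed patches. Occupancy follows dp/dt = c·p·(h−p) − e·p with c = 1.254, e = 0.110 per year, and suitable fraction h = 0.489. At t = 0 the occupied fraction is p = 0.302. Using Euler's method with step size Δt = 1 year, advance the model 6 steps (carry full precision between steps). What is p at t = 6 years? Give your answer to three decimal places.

Update rule: p ← p + [c·p·(h−p) − e·p]·Δt with Δt = 1.
  1  |  dp/dt·Δt = +0.037598  |  p_1 = 0.339598
  2  |  dp/dt·Δt = +0.026268  |  p_2 = 0.365866
  3  |  dp/dt·Δt = +0.016248  |  p_3 = 0.382114
  4  |  dp/dt·Δt = +0.009184  |  p_4 = 0.391298
  5  |  dp/dt·Δt = +0.004898  |  p_5 = 0.396197
  6  |  dp/dt·Δt = +0.002526  |  p_6 = 0.398722

0.399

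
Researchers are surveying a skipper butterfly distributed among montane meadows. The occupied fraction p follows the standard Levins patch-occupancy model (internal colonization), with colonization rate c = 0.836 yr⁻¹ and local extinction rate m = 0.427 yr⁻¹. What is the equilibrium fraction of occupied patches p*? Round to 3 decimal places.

0.489

Setting dp/dt = 0 and dividing through by p* gives c·(1−p*) = m.
So p* = 1 − m/c = 1 − 0.427/0.836 = 1 − 0.5108 = 0.4892.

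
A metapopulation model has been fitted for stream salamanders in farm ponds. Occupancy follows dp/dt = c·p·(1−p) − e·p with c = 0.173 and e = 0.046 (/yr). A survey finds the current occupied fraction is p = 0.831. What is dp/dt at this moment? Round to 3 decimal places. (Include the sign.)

-0.014

Colonization term: c·p·(1−p) = 0.173×0.831×0.1690 = 0.02430.
Extinction term: e·p = 0.03823.
dp/dt = 0.02430 − 0.03823 = -0.01393.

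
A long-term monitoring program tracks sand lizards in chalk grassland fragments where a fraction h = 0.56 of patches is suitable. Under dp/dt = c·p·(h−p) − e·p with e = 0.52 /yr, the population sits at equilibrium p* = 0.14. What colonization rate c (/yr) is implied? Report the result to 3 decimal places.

At equilibrium c(h−p*) = e, so c = e/(h−p*).
c = 0.52/(0.56 − 0.14) = 0.52/0.4200 = 1.2381.

1.238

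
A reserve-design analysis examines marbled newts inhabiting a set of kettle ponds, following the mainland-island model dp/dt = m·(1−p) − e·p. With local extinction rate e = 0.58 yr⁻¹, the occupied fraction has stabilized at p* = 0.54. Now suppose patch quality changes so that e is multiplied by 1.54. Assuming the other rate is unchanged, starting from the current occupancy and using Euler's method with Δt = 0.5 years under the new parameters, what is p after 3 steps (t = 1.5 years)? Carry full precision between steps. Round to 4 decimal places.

0.4336

Balance m(1−p*) = e·p* gives m = e·p*/(1−p*) = 0.58×0.54000/0.46000 = 0.68087.
Starting from p₀ = 0.54000; update p ← p + (dp/dt)·Δt with the new parameters.
p: 0.54000 → 0.45544  (Δp = -0.08456)
p: 0.45544 → 0.43743  (Δp = -0.01801)
p: 0.43743 → 0.43359  (Δp = -0.00384)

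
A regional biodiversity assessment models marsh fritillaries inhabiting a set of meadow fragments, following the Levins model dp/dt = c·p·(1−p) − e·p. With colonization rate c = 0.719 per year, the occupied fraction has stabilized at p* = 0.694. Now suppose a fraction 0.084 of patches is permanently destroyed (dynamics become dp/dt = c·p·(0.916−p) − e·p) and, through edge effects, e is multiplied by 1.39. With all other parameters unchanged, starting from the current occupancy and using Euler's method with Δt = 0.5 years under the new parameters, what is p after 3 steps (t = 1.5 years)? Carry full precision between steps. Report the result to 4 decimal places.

Balance c(1−p*) = e gives e = 0.719×(1 − 0.69400) = 0.22001.
Starting from p₀ = 0.69400; update p ← p + (dp/dt)·Δt with the new parameters.
step 1: Δp = -0.05073, p = 0.64327
step 2: Δp = -0.03529, p = 0.60798
step 3: Δp = -0.02564, p = 0.58234

0.5823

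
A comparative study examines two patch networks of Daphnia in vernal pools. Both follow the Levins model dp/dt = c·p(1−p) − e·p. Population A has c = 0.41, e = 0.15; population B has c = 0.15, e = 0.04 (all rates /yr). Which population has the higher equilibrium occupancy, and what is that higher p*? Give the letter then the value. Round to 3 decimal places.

B, 0.733

A: p*_A = 1 − 0.15/0.41 = 0.6341.
B: p*_B = 1 − 0.04/0.15 = 0.7333.
B is higher at 0.7333.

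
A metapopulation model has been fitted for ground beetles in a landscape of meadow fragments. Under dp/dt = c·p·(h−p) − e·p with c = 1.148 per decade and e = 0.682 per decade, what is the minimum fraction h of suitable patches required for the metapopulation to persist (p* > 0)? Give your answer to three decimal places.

p* = h − e/c is positive only when h > e/c.
h_min = e/c = 0.682/1.148 = 0.5941.

0.594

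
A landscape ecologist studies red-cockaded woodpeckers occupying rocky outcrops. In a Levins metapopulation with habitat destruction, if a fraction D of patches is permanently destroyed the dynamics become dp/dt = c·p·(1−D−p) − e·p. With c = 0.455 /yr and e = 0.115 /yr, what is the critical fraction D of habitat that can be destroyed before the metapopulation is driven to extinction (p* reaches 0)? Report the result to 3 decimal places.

The nontrivial equilibrium is p* = (1−D) − e/c; extinction occurs when this hits zero.
So D_crit = 1 − e/c = 1 − 0.115/0.455 = 1 − 0.2527 = 0.7473.
This equals the undisturbed p*, a classic result of Lande's extension.

0.747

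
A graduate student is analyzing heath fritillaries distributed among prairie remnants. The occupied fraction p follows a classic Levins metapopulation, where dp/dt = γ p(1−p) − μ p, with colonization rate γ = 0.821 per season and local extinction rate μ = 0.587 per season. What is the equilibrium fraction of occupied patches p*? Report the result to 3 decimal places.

Setting dp/dt = 0 and dividing through by p* gives γ·(1−p*) = μ.
So p* = 1 − μ/γ = 1 − 0.587/0.821 = 1 − 0.7150 = 0.2850.

0.285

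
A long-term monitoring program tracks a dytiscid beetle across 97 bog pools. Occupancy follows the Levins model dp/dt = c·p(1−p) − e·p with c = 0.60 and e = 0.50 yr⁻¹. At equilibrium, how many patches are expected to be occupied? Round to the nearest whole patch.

16

p* = 1 − e/c = 1 − 0.50/0.60 = 0.1667.
Expected occupied patches = N × p* = 97 × 0.1667 = 16.17 ≈ 16.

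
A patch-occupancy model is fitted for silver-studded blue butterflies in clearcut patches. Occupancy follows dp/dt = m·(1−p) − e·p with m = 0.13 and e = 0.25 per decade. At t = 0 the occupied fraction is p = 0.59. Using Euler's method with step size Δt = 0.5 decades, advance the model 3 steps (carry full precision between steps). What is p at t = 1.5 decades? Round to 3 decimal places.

0.474

Update rule: p ← p + [m·(1−p) − e·p]·Δt with Δt = 0.5.
p: 0.59000 → 0.54290  (Δp = -0.04710)
p: 0.54290 → 0.50475  (Δp = -0.03815)
p: 0.50475 → 0.47385  (Δp = -0.03090)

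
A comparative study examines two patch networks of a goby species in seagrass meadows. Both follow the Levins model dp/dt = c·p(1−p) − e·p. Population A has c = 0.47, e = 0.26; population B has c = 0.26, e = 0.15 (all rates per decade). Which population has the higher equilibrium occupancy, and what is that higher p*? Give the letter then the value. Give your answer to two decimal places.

A, 0.45

A: p*_A = 1 − 0.26/0.47 = 0.4468.
B: p*_B = 1 − 0.15/0.26 = 0.4231.
A is higher at 0.4468.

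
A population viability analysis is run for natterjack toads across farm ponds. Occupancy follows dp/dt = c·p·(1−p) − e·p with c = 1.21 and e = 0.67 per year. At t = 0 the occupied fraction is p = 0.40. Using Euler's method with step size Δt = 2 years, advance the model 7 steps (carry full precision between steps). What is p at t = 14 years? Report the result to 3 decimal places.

Update rule: p ← p + [c·p·(1−p) − e·p]·Δt with Δt = 2.
p: 0.40000 → 0.44480  (Δp = +0.04480)
p: 0.44480 → 0.44639  (Δp = +0.00159)
p: 0.44639 → 0.44627  (Δp = -0.00012)
p: 0.44627 → 0.44628  (Δp = +0.00001)
p: 0.44628 → 0.44628  (Δp = -0.00000)
p: 0.44628 → 0.44628  (Δp = +0.00000)
p: 0.44628 → 0.44628  (Δp = -0.00000)

0.446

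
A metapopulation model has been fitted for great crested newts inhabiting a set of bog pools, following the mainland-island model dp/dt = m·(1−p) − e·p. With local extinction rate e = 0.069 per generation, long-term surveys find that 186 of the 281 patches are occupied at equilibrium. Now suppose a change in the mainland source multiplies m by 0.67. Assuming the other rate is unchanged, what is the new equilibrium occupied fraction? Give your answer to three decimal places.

Observed p* = 186/281 = 0.66192.
Balance m(1−p*) = e·p* gives m = e·p*/(1−p*) = 0.069×0.66192/0.33808 = 0.13509.
New p* = m/(m+e) = 0.09051/(0.09051+0.06900) = 0.56743.

0.567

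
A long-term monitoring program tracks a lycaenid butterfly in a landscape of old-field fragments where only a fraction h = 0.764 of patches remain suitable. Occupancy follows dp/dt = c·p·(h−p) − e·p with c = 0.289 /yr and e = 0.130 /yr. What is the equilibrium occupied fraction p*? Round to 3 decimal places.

Setting dp/dt = 0 and dividing by p* gives c·(h−p*) = e.
So p* = h − e/c = 0.764 − 0.130/0.289 = 0.764 − 0.4498 = 0.3142.

0.314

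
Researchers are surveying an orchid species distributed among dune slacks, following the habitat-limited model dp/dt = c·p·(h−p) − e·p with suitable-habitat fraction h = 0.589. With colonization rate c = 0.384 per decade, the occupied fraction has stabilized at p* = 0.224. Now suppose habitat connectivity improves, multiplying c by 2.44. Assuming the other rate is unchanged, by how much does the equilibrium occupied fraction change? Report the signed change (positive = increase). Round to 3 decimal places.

Balance c(h−p*) = e gives e = 0.384×(0.589 − 0.22400) = 0.14016.
New p* = 0.589 − e/c = 0.589 − 0.14016/0.93696 = 0.43941.
Δp* = 0.43941 − 0.22400 = +0.21541.

0.215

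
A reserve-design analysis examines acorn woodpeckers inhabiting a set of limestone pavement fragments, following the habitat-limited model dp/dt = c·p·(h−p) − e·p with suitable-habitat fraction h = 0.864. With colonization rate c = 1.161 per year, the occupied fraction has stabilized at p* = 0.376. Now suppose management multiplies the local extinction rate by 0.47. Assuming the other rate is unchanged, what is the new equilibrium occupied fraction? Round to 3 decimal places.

Balance c(h−p*) = e gives e = 1.161×(0.864 − 0.37600) = 0.56657.
New p* = 0.864 − e/c = 0.864 − 0.26629/1.16100 = 0.63464.

0.635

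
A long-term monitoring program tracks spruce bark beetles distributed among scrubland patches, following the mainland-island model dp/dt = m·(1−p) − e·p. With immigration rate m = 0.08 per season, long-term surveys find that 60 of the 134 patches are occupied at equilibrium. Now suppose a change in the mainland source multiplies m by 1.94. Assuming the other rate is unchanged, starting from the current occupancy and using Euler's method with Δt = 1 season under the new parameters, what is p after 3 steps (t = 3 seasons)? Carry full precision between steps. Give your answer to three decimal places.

0.543

Observed p* = 60/134 = 0.44776.
Balance m(1−p*) = e·p* gives e = m(1−p*)/p* = 0.08×0.55224/0.44776 = 0.09867.
Starting from p₀ = 0.44776; update p ← p + (dp/dt)·Δt with the new parameters.
p: 0.44776 → 0.48929  (Δp = +0.04153)
p: 0.48929 → 0.52028  (Δp = +0.03099)
p: 0.52028 → 0.54339  (Δp = +0.02312)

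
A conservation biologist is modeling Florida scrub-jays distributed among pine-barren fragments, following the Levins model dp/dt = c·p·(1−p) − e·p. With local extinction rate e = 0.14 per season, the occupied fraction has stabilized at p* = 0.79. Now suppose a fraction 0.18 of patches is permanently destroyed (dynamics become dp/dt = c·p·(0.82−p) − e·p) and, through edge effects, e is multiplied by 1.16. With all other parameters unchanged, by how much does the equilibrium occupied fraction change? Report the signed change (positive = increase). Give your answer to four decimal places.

-0.2136

Balance c(1−p*) = e gives c = e/(1 − 0.79000) = 0.14/0.21000 = 0.66667.
New p* = 0.82 − e/c = 0.82 − 0.16240/0.66667 = 0.57640.
Δp* = 0.57640 − 0.79000 = -0.21360.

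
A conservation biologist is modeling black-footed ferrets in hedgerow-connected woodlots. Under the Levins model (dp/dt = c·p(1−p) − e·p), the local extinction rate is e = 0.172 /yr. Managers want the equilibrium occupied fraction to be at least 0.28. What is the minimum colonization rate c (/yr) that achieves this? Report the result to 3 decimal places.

p* = 1 − e/c ≥ 0.28 requires e/c ≤ 0.7200, i.e. c ≥ e/0.7200.
c_min = 0.172/0.7200 = 0.2389.

0.239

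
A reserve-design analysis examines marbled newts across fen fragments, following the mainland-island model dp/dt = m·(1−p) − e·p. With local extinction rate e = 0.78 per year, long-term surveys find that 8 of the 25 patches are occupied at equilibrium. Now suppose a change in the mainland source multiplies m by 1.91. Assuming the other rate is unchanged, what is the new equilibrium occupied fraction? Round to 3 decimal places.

0.473

Observed p* = 8/25 = 0.32000.
Balance m(1−p*) = e·p* gives m = e·p*/(1−p*) = 0.78×0.32000/0.68000 = 0.36706.
New p* = m/(m+e) = 0.70108/(0.70108+0.78000) = 0.47336.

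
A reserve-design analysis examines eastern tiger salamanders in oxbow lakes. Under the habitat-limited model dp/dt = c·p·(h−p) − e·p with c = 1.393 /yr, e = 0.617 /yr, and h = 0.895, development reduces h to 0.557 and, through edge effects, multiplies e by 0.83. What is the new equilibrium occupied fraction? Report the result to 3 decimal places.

0.189

Before: p* = h − e/c = 0.895 − 0.617/1.393 = 0.895 − 0.4429 = 0.4521.
After: c = 1.393, e = 0.51211, h = 0.557; p* = 0.557 − 0.51211/1.393 = 0.1894.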